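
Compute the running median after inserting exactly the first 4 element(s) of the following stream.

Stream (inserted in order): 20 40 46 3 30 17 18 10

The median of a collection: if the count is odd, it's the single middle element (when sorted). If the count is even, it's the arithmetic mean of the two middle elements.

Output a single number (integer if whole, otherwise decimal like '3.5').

Step 1: insert 20 -> lo=[20] (size 1, max 20) hi=[] (size 0) -> median=20
Step 2: insert 40 -> lo=[20] (size 1, max 20) hi=[40] (size 1, min 40) -> median=30
Step 3: insert 46 -> lo=[20, 40] (size 2, max 40) hi=[46] (size 1, min 46) -> median=40
Step 4: insert 3 -> lo=[3, 20] (size 2, max 20) hi=[40, 46] (size 2, min 40) -> median=30

Answer: 30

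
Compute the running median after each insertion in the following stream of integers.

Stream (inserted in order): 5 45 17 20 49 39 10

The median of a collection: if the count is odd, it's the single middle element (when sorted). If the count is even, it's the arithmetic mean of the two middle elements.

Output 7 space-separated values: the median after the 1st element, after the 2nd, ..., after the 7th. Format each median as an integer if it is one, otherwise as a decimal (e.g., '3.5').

Answer: 5 25 17 18.5 20 29.5 20

Derivation:
Step 1: insert 5 -> lo=[5] (size 1, max 5) hi=[] (size 0) -> median=5
Step 2: insert 45 -> lo=[5] (size 1, max 5) hi=[45] (size 1, min 45) -> median=25
Step 3: insert 17 -> lo=[5, 17] (size 2, max 17) hi=[45] (size 1, min 45) -> median=17
Step 4: insert 20 -> lo=[5, 17] (size 2, max 17) hi=[20, 45] (size 2, min 20) -> median=18.5
Step 5: insert 49 -> lo=[5, 17, 20] (size 3, max 20) hi=[45, 49] (size 2, min 45) -> median=20
Step 6: insert 39 -> lo=[5, 17, 20] (size 3, max 20) hi=[39, 45, 49] (size 3, min 39) -> median=29.5
Step 7: insert 10 -> lo=[5, 10, 17, 20] (size 4, max 20) hi=[39, 45, 49] (size 3, min 39) -> median=20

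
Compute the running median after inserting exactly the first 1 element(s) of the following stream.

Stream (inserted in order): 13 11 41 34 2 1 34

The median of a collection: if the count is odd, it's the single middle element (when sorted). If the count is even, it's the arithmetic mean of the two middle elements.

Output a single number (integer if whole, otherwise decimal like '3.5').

Step 1: insert 13 -> lo=[13] (size 1, max 13) hi=[] (size 0) -> median=13

Answer: 13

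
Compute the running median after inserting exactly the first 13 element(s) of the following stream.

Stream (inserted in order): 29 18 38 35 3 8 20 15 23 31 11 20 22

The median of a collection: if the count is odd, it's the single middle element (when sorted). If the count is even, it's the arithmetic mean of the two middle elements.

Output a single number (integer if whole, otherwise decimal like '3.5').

Answer: 20

Derivation:
Step 1: insert 29 -> lo=[29] (size 1, max 29) hi=[] (size 0) -> median=29
Step 2: insert 18 -> lo=[18] (size 1, max 18) hi=[29] (size 1, min 29) -> median=23.5
Step 3: insert 38 -> lo=[18, 29] (size 2, max 29) hi=[38] (size 1, min 38) -> median=29
Step 4: insert 35 -> lo=[18, 29] (size 2, max 29) hi=[35, 38] (size 2, min 35) -> median=32
Step 5: insert 3 -> lo=[3, 18, 29] (size 3, max 29) hi=[35, 38] (size 2, min 35) -> median=29
Step 6: insert 8 -> lo=[3, 8, 18] (size 3, max 18) hi=[29, 35, 38] (size 3, min 29) -> median=23.5
Step 7: insert 20 -> lo=[3, 8, 18, 20] (size 4, max 20) hi=[29, 35, 38] (size 3, min 29) -> median=20
Step 8: insert 15 -> lo=[3, 8, 15, 18] (size 4, max 18) hi=[20, 29, 35, 38] (size 4, min 20) -> median=19
Step 9: insert 23 -> lo=[3, 8, 15, 18, 20] (size 5, max 20) hi=[23, 29, 35, 38] (size 4, min 23) -> median=20
Step 10: insert 31 -> lo=[3, 8, 15, 18, 20] (size 5, max 20) hi=[23, 29, 31, 35, 38] (size 5, min 23) -> median=21.5
Step 11: insert 11 -> lo=[3, 8, 11, 15, 18, 20] (size 6, max 20) hi=[23, 29, 31, 35, 38] (size 5, min 23) -> median=20
Step 12: insert 20 -> lo=[3, 8, 11, 15, 18, 20] (size 6, max 20) hi=[20, 23, 29, 31, 35, 38] (size 6, min 20) -> median=20
Step 13: insert 22 -> lo=[3, 8, 11, 15, 18, 20, 20] (size 7, max 20) hi=[22, 23, 29, 31, 35, 38] (size 6, min 22) -> median=20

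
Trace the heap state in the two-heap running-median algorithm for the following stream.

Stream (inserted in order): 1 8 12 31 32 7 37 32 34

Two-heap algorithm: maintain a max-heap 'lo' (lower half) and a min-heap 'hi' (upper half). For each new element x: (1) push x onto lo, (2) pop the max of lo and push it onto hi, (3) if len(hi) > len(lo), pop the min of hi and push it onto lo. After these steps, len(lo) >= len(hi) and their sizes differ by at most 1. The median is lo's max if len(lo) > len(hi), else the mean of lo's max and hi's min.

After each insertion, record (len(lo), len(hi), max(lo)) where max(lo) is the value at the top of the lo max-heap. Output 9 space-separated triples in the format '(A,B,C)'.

Step 1: insert 1 -> lo=[1] hi=[] -> (len(lo)=1, len(hi)=0, max(lo)=1)
Step 2: insert 8 -> lo=[1] hi=[8] -> (len(lo)=1, len(hi)=1, max(lo)=1)
Step 3: insert 12 -> lo=[1, 8] hi=[12] -> (len(lo)=2, len(hi)=1, max(lo)=8)
Step 4: insert 31 -> lo=[1, 8] hi=[12, 31] -> (len(lo)=2, len(hi)=2, max(lo)=8)
Step 5: insert 32 -> lo=[1, 8, 12] hi=[31, 32] -> (len(lo)=3, len(hi)=2, max(lo)=12)
Step 6: insert 7 -> lo=[1, 7, 8] hi=[12, 31, 32] -> (len(lo)=3, len(hi)=3, max(lo)=8)
Step 7: insert 37 -> lo=[1, 7, 8, 12] hi=[31, 32, 37] -> (len(lo)=4, len(hi)=3, max(lo)=12)
Step 8: insert 32 -> lo=[1, 7, 8, 12] hi=[31, 32, 32, 37] -> (len(lo)=4, len(hi)=4, max(lo)=12)
Step 9: insert 34 -> lo=[1, 7, 8, 12, 31] hi=[32, 32, 34, 37] -> (len(lo)=5, len(hi)=4, max(lo)=31)

Answer: (1,0,1) (1,1,1) (2,1,8) (2,2,8) (3,2,12) (3,3,8) (4,3,12) (4,4,12) (5,4,31)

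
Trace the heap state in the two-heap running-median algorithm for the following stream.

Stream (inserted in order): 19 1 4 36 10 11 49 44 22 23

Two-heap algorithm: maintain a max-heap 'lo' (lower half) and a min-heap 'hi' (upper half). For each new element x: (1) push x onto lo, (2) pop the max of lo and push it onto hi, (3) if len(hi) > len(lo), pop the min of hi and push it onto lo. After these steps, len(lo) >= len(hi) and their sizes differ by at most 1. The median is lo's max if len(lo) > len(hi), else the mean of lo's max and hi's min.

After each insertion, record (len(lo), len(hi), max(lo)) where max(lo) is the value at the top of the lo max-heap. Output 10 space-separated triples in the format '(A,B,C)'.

Step 1: insert 19 -> lo=[19] hi=[] -> (len(lo)=1, len(hi)=0, max(lo)=19)
Step 2: insert 1 -> lo=[1] hi=[19] -> (len(lo)=1, len(hi)=1, max(lo)=1)
Step 3: insert 4 -> lo=[1, 4] hi=[19] -> (len(lo)=2, len(hi)=1, max(lo)=4)
Step 4: insert 36 -> lo=[1, 4] hi=[19, 36] -> (len(lo)=2, len(hi)=2, max(lo)=4)
Step 5: insert 10 -> lo=[1, 4, 10] hi=[19, 36] -> (len(lo)=3, len(hi)=2, max(lo)=10)
Step 6: insert 11 -> lo=[1, 4, 10] hi=[11, 19, 36] -> (len(lo)=3, len(hi)=3, max(lo)=10)
Step 7: insert 49 -> lo=[1, 4, 10, 11] hi=[19, 36, 49] -> (len(lo)=4, len(hi)=3, max(lo)=11)
Step 8: insert 44 -> lo=[1, 4, 10, 11] hi=[19, 36, 44, 49] -> (len(lo)=4, len(hi)=4, max(lo)=11)
Step 9: insert 22 -> lo=[1, 4, 10, 11, 19] hi=[22, 36, 44, 49] -> (len(lo)=5, len(hi)=4, max(lo)=19)
Step 10: insert 23 -> lo=[1, 4, 10, 11, 19] hi=[22, 23, 36, 44, 49] -> (len(lo)=5, len(hi)=5, max(lo)=19)

Answer: (1,0,19) (1,1,1) (2,1,4) (2,2,4) (3,2,10) (3,3,10) (4,3,11) (4,4,11) (5,4,19) (5,5,19)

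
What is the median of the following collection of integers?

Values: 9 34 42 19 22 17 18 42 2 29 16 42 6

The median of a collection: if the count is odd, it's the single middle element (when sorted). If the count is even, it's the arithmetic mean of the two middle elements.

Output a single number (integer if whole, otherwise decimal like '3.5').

Step 1: insert 9 -> lo=[9] (size 1, max 9) hi=[] (size 0) -> median=9
Step 2: insert 34 -> lo=[9] (size 1, max 9) hi=[34] (size 1, min 34) -> median=21.5
Step 3: insert 42 -> lo=[9, 34] (size 2, max 34) hi=[42] (size 1, min 42) -> median=34
Step 4: insert 19 -> lo=[9, 19] (size 2, max 19) hi=[34, 42] (size 2, min 34) -> median=26.5
Step 5: insert 22 -> lo=[9, 19, 22] (size 3, max 22) hi=[34, 42] (size 2, min 34) -> median=22
Step 6: insert 17 -> lo=[9, 17, 19] (size 3, max 19) hi=[22, 34, 42] (size 3, min 22) -> median=20.5
Step 7: insert 18 -> lo=[9, 17, 18, 19] (size 4, max 19) hi=[22, 34, 42] (size 3, min 22) -> median=19
Step 8: insert 42 -> lo=[9, 17, 18, 19] (size 4, max 19) hi=[22, 34, 42, 42] (size 4, min 22) -> median=20.5
Step 9: insert 2 -> lo=[2, 9, 17, 18, 19] (size 5, max 19) hi=[22, 34, 42, 42] (size 4, min 22) -> median=19
Step 10: insert 29 -> lo=[2, 9, 17, 18, 19] (size 5, max 19) hi=[22, 29, 34, 42, 42] (size 5, min 22) -> median=20.5
Step 11: insert 16 -> lo=[2, 9, 16, 17, 18, 19] (size 6, max 19) hi=[22, 29, 34, 42, 42] (size 5, min 22) -> median=19
Step 12: insert 42 -> lo=[2, 9, 16, 17, 18, 19] (size 6, max 19) hi=[22, 29, 34, 42, 42, 42] (size 6, min 22) -> median=20.5
Step 13: insert 6 -> lo=[2, 6, 9, 16, 17, 18, 19] (size 7, max 19) hi=[22, 29, 34, 42, 42, 42] (size 6, min 22) -> median=19

Answer: 19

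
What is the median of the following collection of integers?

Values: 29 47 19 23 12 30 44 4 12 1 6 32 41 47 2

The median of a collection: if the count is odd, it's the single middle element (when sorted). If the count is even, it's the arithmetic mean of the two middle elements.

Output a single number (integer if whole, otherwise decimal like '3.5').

Step 1: insert 29 -> lo=[29] (size 1, max 29) hi=[] (size 0) -> median=29
Step 2: insert 47 -> lo=[29] (size 1, max 29) hi=[47] (size 1, min 47) -> median=38
Step 3: insert 19 -> lo=[19, 29] (size 2, max 29) hi=[47] (size 1, min 47) -> median=29
Step 4: insert 23 -> lo=[19, 23] (size 2, max 23) hi=[29, 47] (size 2, min 29) -> median=26
Step 5: insert 12 -> lo=[12, 19, 23] (size 3, max 23) hi=[29, 47] (size 2, min 29) -> median=23
Step 6: insert 30 -> lo=[12, 19, 23] (size 3, max 23) hi=[29, 30, 47] (size 3, min 29) -> median=26
Step 7: insert 44 -> lo=[12, 19, 23, 29] (size 4, max 29) hi=[30, 44, 47] (size 3, min 30) -> median=29
Step 8: insert 4 -> lo=[4, 12, 19, 23] (size 4, max 23) hi=[29, 30, 44, 47] (size 4, min 29) -> median=26
Step 9: insert 12 -> lo=[4, 12, 12, 19, 23] (size 5, max 23) hi=[29, 30, 44, 47] (size 4, min 29) -> median=23
Step 10: insert 1 -> lo=[1, 4, 12, 12, 19] (size 5, max 19) hi=[23, 29, 30, 44, 47] (size 5, min 23) -> median=21
Step 11: insert 6 -> lo=[1, 4, 6, 12, 12, 19] (size 6, max 19) hi=[23, 29, 30, 44, 47] (size 5, min 23) -> median=19
Step 12: insert 32 -> lo=[1, 4, 6, 12, 12, 19] (size 6, max 19) hi=[23, 29, 30, 32, 44, 47] (size 6, min 23) -> median=21
Step 13: insert 41 -> lo=[1, 4, 6, 12, 12, 19, 23] (size 7, max 23) hi=[29, 30, 32, 41, 44, 47] (size 6, min 29) -> median=23
Step 14: insert 47 -> lo=[1, 4, 6, 12, 12, 19, 23] (size 7, max 23) hi=[29, 30, 32, 41, 44, 47, 47] (size 7, min 29) -> median=26
Step 15: insert 2 -> lo=[1, 2, 4, 6, 12, 12, 19, 23] (size 8, max 23) hi=[29, 30, 32, 41, 44, 47, 47] (size 7, min 29) -> median=23

Answer: 23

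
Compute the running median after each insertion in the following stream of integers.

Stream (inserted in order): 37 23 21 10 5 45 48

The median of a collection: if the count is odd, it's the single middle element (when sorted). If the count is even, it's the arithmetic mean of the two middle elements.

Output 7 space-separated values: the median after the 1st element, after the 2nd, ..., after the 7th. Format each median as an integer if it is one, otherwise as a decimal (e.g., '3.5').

Step 1: insert 37 -> lo=[37] (size 1, max 37) hi=[] (size 0) -> median=37
Step 2: insert 23 -> lo=[23] (size 1, max 23) hi=[37] (size 1, min 37) -> median=30
Step 3: insert 21 -> lo=[21, 23] (size 2, max 23) hi=[37] (size 1, min 37) -> median=23
Step 4: insert 10 -> lo=[10, 21] (size 2, max 21) hi=[23, 37] (size 2, min 23) -> median=22
Step 5: insert 5 -> lo=[5, 10, 21] (size 3, max 21) hi=[23, 37] (size 2, min 23) -> median=21
Step 6: insert 45 -> lo=[5, 10, 21] (size 3, max 21) hi=[23, 37, 45] (size 3, min 23) -> median=22
Step 7: insert 48 -> lo=[5, 10, 21, 23] (size 4, max 23) hi=[37, 45, 48] (size 3, min 37) -> median=23

Answer: 37 30 23 22 21 22 23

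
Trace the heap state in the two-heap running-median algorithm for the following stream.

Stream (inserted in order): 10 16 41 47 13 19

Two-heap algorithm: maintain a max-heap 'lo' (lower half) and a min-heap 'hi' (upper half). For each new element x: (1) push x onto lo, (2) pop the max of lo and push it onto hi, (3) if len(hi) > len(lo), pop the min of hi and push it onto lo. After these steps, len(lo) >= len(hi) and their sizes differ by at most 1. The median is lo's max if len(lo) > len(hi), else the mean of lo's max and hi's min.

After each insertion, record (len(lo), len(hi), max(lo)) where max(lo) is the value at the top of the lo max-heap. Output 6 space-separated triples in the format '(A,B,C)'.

Step 1: insert 10 -> lo=[10] hi=[] -> (len(lo)=1, len(hi)=0, max(lo)=10)
Step 2: insert 16 -> lo=[10] hi=[16] -> (len(lo)=1, len(hi)=1, max(lo)=10)
Step 3: insert 41 -> lo=[10, 16] hi=[41] -> (len(lo)=2, len(hi)=1, max(lo)=16)
Step 4: insert 47 -> lo=[10, 16] hi=[41, 47] -> (len(lo)=2, len(hi)=2, max(lo)=16)
Step 5: insert 13 -> lo=[10, 13, 16] hi=[41, 47] -> (len(lo)=3, len(hi)=2, max(lo)=16)
Step 6: insert 19 -> lo=[10, 13, 16] hi=[19, 41, 47] -> (len(lo)=3, len(hi)=3, max(lo)=16)

Answer: (1,0,10) (1,1,10) (2,1,16) (2,2,16) (3,2,16) (3,3,16)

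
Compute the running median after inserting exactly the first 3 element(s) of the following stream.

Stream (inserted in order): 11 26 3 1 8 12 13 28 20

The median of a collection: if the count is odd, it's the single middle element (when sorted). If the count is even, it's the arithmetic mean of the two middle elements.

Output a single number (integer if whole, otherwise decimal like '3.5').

Answer: 11

Derivation:
Step 1: insert 11 -> lo=[11] (size 1, max 11) hi=[] (size 0) -> median=11
Step 2: insert 26 -> lo=[11] (size 1, max 11) hi=[26] (size 1, min 26) -> median=18.5
Step 3: insert 3 -> lo=[3, 11] (size 2, max 11) hi=[26] (size 1, min 26) -> median=11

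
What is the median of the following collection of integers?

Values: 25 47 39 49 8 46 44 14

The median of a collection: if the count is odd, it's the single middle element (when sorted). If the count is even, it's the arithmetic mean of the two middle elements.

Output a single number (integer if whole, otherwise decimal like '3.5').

Step 1: insert 25 -> lo=[25] (size 1, max 25) hi=[] (size 0) -> median=25
Step 2: insert 47 -> lo=[25] (size 1, max 25) hi=[47] (size 1, min 47) -> median=36
Step 3: insert 39 -> lo=[25, 39] (size 2, max 39) hi=[47] (size 1, min 47) -> median=39
Step 4: insert 49 -> lo=[25, 39] (size 2, max 39) hi=[47, 49] (size 2, min 47) -> median=43
Step 5: insert 8 -> lo=[8, 25, 39] (size 3, max 39) hi=[47, 49] (size 2, min 47) -> median=39
Step 6: insert 46 -> lo=[8, 25, 39] (size 3, max 39) hi=[46, 47, 49] (size 3, min 46) -> median=42.5
Step 7: insert 44 -> lo=[8, 25, 39, 44] (size 4, max 44) hi=[46, 47, 49] (size 3, min 46) -> median=44
Step 8: insert 14 -> lo=[8, 14, 25, 39] (size 4, max 39) hi=[44, 46, 47, 49] (size 4, min 44) -> median=41.5

Answer: 41.5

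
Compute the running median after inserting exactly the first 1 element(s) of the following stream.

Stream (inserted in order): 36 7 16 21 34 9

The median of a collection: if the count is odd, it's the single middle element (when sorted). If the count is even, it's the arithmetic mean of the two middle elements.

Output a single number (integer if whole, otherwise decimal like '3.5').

Step 1: insert 36 -> lo=[36] (size 1, max 36) hi=[] (size 0) -> median=36

Answer: 36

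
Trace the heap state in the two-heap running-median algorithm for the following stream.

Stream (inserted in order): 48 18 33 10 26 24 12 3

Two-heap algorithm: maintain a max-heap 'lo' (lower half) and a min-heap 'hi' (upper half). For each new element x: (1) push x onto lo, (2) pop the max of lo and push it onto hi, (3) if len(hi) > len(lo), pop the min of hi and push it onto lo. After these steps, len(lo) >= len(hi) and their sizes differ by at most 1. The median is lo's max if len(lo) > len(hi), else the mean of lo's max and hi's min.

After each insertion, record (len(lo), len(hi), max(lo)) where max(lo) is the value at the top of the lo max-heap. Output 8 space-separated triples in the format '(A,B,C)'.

Step 1: insert 48 -> lo=[48] hi=[] -> (len(lo)=1, len(hi)=0, max(lo)=48)
Step 2: insert 18 -> lo=[18] hi=[48] -> (len(lo)=1, len(hi)=1, max(lo)=18)
Step 3: insert 33 -> lo=[18, 33] hi=[48] -> (len(lo)=2, len(hi)=1, max(lo)=33)
Step 4: insert 10 -> lo=[10, 18] hi=[33, 48] -> (len(lo)=2, len(hi)=2, max(lo)=18)
Step 5: insert 26 -> lo=[10, 18, 26] hi=[33, 48] -> (len(lo)=3, len(hi)=2, max(lo)=26)
Step 6: insert 24 -> lo=[10, 18, 24] hi=[26, 33, 48] -> (len(lo)=3, len(hi)=3, max(lo)=24)
Step 7: insert 12 -> lo=[10, 12, 18, 24] hi=[26, 33, 48] -> (len(lo)=4, len(hi)=3, max(lo)=24)
Step 8: insert 3 -> lo=[3, 10, 12, 18] hi=[24, 26, 33, 48] -> (len(lo)=4, len(hi)=4, max(lo)=18)

Answer: (1,0,48) (1,1,18) (2,1,33) (2,2,18) (3,2,26) (3,3,24) (4,3,24) (4,4,18)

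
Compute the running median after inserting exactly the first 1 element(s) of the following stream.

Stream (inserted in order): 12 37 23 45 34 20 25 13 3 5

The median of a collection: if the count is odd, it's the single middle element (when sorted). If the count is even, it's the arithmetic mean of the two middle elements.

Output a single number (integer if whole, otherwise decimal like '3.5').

Step 1: insert 12 -> lo=[12] (size 1, max 12) hi=[] (size 0) -> median=12

Answer: 12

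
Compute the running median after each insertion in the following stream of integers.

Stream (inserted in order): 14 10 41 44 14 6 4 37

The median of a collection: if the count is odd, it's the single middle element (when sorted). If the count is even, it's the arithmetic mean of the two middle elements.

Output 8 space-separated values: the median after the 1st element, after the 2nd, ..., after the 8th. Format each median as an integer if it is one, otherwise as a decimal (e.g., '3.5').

Step 1: insert 14 -> lo=[14] (size 1, max 14) hi=[] (size 0) -> median=14
Step 2: insert 10 -> lo=[10] (size 1, max 10) hi=[14] (size 1, min 14) -> median=12
Step 3: insert 41 -> lo=[10, 14] (size 2, max 14) hi=[41] (size 1, min 41) -> median=14
Step 4: insert 44 -> lo=[10, 14] (size 2, max 14) hi=[41, 44] (size 2, min 41) -> median=27.5
Step 5: insert 14 -> lo=[10, 14, 14] (size 3, max 14) hi=[41, 44] (size 2, min 41) -> median=14
Step 6: insert 6 -> lo=[6, 10, 14] (size 3, max 14) hi=[14, 41, 44] (size 3, min 14) -> median=14
Step 7: insert 4 -> lo=[4, 6, 10, 14] (size 4, max 14) hi=[14, 41, 44] (size 3, min 14) -> median=14
Step 8: insert 37 -> lo=[4, 6, 10, 14] (size 4, max 14) hi=[14, 37, 41, 44] (size 4, min 14) -> median=14

Answer: 14 12 14 27.5 14 14 14 14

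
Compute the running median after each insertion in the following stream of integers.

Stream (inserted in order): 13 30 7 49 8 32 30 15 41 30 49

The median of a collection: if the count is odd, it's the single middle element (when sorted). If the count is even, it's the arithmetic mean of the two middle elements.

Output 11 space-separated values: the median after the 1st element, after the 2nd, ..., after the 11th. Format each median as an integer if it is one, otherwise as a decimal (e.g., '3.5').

Step 1: insert 13 -> lo=[13] (size 1, max 13) hi=[] (size 0) -> median=13
Step 2: insert 30 -> lo=[13] (size 1, max 13) hi=[30] (size 1, min 30) -> median=21.5
Step 3: insert 7 -> lo=[7, 13] (size 2, max 13) hi=[30] (size 1, min 30) -> median=13
Step 4: insert 49 -> lo=[7, 13] (size 2, max 13) hi=[30, 49] (size 2, min 30) -> median=21.5
Step 5: insert 8 -> lo=[7, 8, 13] (size 3, max 13) hi=[30, 49] (size 2, min 30) -> median=13
Step 6: insert 32 -> lo=[7, 8, 13] (size 3, max 13) hi=[30, 32, 49] (size 3, min 30) -> median=21.5
Step 7: insert 30 -> lo=[7, 8, 13, 30] (size 4, max 30) hi=[30, 32, 49] (size 3, min 30) -> median=30
Step 8: insert 15 -> lo=[7, 8, 13, 15] (size 4, max 15) hi=[30, 30, 32, 49] (size 4, min 30) -> median=22.5
Step 9: insert 41 -> lo=[7, 8, 13, 15, 30] (size 5, max 30) hi=[30, 32, 41, 49] (size 4, min 30) -> median=30
Step 10: insert 30 -> lo=[7, 8, 13, 15, 30] (size 5, max 30) hi=[30, 30, 32, 41, 49] (size 5, min 30) -> median=30
Step 11: insert 49 -> lo=[7, 8, 13, 15, 30, 30] (size 6, max 30) hi=[30, 32, 41, 49, 49] (size 5, min 30) -> median=30

Answer: 13 21.5 13 21.5 13 21.5 30 22.5 30 30 30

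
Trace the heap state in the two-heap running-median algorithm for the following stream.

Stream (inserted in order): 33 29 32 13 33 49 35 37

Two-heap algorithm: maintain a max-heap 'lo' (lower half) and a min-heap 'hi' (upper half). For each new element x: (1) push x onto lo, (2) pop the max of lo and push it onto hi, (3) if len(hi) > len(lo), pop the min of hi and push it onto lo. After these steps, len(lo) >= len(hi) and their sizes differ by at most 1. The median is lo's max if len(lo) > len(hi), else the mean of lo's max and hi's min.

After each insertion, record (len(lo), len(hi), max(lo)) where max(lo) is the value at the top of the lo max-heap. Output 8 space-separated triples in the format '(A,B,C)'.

Step 1: insert 33 -> lo=[33] hi=[] -> (len(lo)=1, len(hi)=0, max(lo)=33)
Step 2: insert 29 -> lo=[29] hi=[33] -> (len(lo)=1, len(hi)=1, max(lo)=29)
Step 3: insert 32 -> lo=[29, 32] hi=[33] -> (len(lo)=2, len(hi)=1, max(lo)=32)
Step 4: insert 13 -> lo=[13, 29] hi=[32, 33] -> (len(lo)=2, len(hi)=2, max(lo)=29)
Step 5: insert 33 -> lo=[13, 29, 32] hi=[33, 33] -> (len(lo)=3, len(hi)=2, max(lo)=32)
Step 6: insert 49 -> lo=[13, 29, 32] hi=[33, 33, 49] -> (len(lo)=3, len(hi)=3, max(lo)=32)
Step 7: insert 35 -> lo=[13, 29, 32, 33] hi=[33, 35, 49] -> (len(lo)=4, len(hi)=3, max(lo)=33)
Step 8: insert 37 -> lo=[13, 29, 32, 33] hi=[33, 35, 37, 49] -> (len(lo)=4, len(hi)=4, max(lo)=33)

Answer: (1,0,33) (1,1,29) (2,1,32) (2,2,29) (3,2,32) (3,3,32) (4,3,33) (4,4,33)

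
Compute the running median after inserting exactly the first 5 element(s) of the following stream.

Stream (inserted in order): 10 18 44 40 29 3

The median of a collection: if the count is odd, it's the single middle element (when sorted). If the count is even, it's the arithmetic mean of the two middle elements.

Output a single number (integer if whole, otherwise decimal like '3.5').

Step 1: insert 10 -> lo=[10] (size 1, max 10) hi=[] (size 0) -> median=10
Step 2: insert 18 -> lo=[10] (size 1, max 10) hi=[18] (size 1, min 18) -> median=14
Step 3: insert 44 -> lo=[10, 18] (size 2, max 18) hi=[44] (size 1, min 44) -> median=18
Step 4: insert 40 -> lo=[10, 18] (size 2, max 18) hi=[40, 44] (size 2, min 40) -> median=29
Step 5: insert 29 -> lo=[10, 18, 29] (size 3, max 29) hi=[40, 44] (size 2, min 40) -> median=29

Answer: 29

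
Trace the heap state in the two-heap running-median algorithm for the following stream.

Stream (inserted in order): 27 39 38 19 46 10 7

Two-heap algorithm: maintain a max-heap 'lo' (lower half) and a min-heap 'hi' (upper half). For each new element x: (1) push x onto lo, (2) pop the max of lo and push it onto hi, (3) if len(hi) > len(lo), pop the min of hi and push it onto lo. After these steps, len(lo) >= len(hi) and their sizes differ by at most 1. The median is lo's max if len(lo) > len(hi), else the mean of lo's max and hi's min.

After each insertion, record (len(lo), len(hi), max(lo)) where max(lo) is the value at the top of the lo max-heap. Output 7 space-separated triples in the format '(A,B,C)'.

Step 1: insert 27 -> lo=[27] hi=[] -> (len(lo)=1, len(hi)=0, max(lo)=27)
Step 2: insert 39 -> lo=[27] hi=[39] -> (len(lo)=1, len(hi)=1, max(lo)=27)
Step 3: insert 38 -> lo=[27, 38] hi=[39] -> (len(lo)=2, len(hi)=1, max(lo)=38)
Step 4: insert 19 -> lo=[19, 27] hi=[38, 39] -> (len(lo)=2, len(hi)=2, max(lo)=27)
Step 5: insert 46 -> lo=[19, 27, 38] hi=[39, 46] -> (len(lo)=3, len(hi)=2, max(lo)=38)
Step 6: insert 10 -> lo=[10, 19, 27] hi=[38, 39, 46] -> (len(lo)=3, len(hi)=3, max(lo)=27)
Step 7: insert 7 -> lo=[7, 10, 19, 27] hi=[38, 39, 46] -> (len(lo)=4, len(hi)=3, max(lo)=27)

Answer: (1,0,27) (1,1,27) (2,1,38) (2,2,27) (3,2,38) (3,3,27) (4,3,27)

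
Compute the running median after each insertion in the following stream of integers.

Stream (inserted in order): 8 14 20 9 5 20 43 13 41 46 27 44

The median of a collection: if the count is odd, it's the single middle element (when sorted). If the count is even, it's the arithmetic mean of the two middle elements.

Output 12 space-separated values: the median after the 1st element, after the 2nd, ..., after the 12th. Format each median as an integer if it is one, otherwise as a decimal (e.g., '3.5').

Step 1: insert 8 -> lo=[8] (size 1, max 8) hi=[] (size 0) -> median=8
Step 2: insert 14 -> lo=[8] (size 1, max 8) hi=[14] (size 1, min 14) -> median=11
Step 3: insert 20 -> lo=[8, 14] (size 2, max 14) hi=[20] (size 1, min 20) -> median=14
Step 4: insert 9 -> lo=[8, 9] (size 2, max 9) hi=[14, 20] (size 2, min 14) -> median=11.5
Step 5: insert 5 -> lo=[5, 8, 9] (size 3, max 9) hi=[14, 20] (size 2, min 14) -> median=9
Step 6: insert 20 -> lo=[5, 8, 9] (size 3, max 9) hi=[14, 20, 20] (size 3, min 14) -> median=11.5
Step 7: insert 43 -> lo=[5, 8, 9, 14] (size 4, max 14) hi=[20, 20, 43] (size 3, min 20) -> median=14
Step 8: insert 13 -> lo=[5, 8, 9, 13] (size 4, max 13) hi=[14, 20, 20, 43] (size 4, min 14) -> median=13.5
Step 9: insert 41 -> lo=[5, 8, 9, 13, 14] (size 5, max 14) hi=[20, 20, 41, 43] (size 4, min 20) -> median=14
Step 10: insert 46 -> lo=[5, 8, 9, 13, 14] (size 5, max 14) hi=[20, 20, 41, 43, 46] (size 5, min 20) -> median=17
Step 11: insert 27 -> lo=[5, 8, 9, 13, 14, 20] (size 6, max 20) hi=[20, 27, 41, 43, 46] (size 5, min 20) -> median=20
Step 12: insert 44 -> lo=[5, 8, 9, 13, 14, 20] (size 6, max 20) hi=[20, 27, 41, 43, 44, 46] (size 6, min 20) -> median=20

Answer: 8 11 14 11.5 9 11.5 14 13.5 14 17 20 20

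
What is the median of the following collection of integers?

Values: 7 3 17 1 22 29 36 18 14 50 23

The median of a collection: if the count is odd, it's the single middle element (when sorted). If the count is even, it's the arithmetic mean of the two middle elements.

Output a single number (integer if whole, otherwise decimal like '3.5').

Answer: 18

Derivation:
Step 1: insert 7 -> lo=[7] (size 1, max 7) hi=[] (size 0) -> median=7
Step 2: insert 3 -> lo=[3] (size 1, max 3) hi=[7] (size 1, min 7) -> median=5
Step 3: insert 17 -> lo=[3, 7] (size 2, max 7) hi=[17] (size 1, min 17) -> median=7
Step 4: insert 1 -> lo=[1, 3] (size 2, max 3) hi=[7, 17] (size 2, min 7) -> median=5
Step 5: insert 22 -> lo=[1, 3, 7] (size 3, max 7) hi=[17, 22] (size 2, min 17) -> median=7
Step 6: insert 29 -> lo=[1, 3, 7] (size 3, max 7) hi=[17, 22, 29] (size 3, min 17) -> median=12
Step 7: insert 36 -> lo=[1, 3, 7, 17] (size 4, max 17) hi=[22, 29, 36] (size 3, min 22) -> median=17
Step 8: insert 18 -> lo=[1, 3, 7, 17] (size 4, max 17) hi=[18, 22, 29, 36] (size 4, min 18) -> median=17.5
Step 9: insert 14 -> lo=[1, 3, 7, 14, 17] (size 5, max 17) hi=[18, 22, 29, 36] (size 4, min 18) -> median=17
Step 10: insert 50 -> lo=[1, 3, 7, 14, 17] (size 5, max 17) hi=[18, 22, 29, 36, 50] (size 5, min 18) -> median=17.5
Step 11: insert 23 -> lo=[1, 3, 7, 14, 17, 18] (size 6, max 18) hi=[22, 23, 29, 36, 50] (size 5, min 22) -> median=18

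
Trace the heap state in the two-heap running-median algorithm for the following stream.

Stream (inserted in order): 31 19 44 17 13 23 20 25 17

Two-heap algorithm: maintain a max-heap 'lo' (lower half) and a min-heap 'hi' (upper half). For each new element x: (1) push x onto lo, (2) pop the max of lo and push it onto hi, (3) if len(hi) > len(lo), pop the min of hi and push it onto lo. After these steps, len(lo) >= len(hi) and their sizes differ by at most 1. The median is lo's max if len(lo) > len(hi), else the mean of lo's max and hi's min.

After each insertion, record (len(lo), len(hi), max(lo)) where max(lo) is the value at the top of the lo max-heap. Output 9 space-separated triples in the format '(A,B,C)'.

Answer: (1,0,31) (1,1,19) (2,1,31) (2,2,19) (3,2,19) (3,3,19) (4,3,20) (4,4,20) (5,4,20)

Derivation:
Step 1: insert 31 -> lo=[31] hi=[] -> (len(lo)=1, len(hi)=0, max(lo)=31)
Step 2: insert 19 -> lo=[19] hi=[31] -> (len(lo)=1, len(hi)=1, max(lo)=19)
Step 3: insert 44 -> lo=[19, 31] hi=[44] -> (len(lo)=2, len(hi)=1, max(lo)=31)
Step 4: insert 17 -> lo=[17, 19] hi=[31, 44] -> (len(lo)=2, len(hi)=2, max(lo)=19)
Step 5: insert 13 -> lo=[13, 17, 19] hi=[31, 44] -> (len(lo)=3, len(hi)=2, max(lo)=19)
Step 6: insert 23 -> lo=[13, 17, 19] hi=[23, 31, 44] -> (len(lo)=3, len(hi)=3, max(lo)=19)
Step 7: insert 20 -> lo=[13, 17, 19, 20] hi=[23, 31, 44] -> (len(lo)=4, len(hi)=3, max(lo)=20)
Step 8: insert 25 -> lo=[13, 17, 19, 20] hi=[23, 25, 31, 44] -> (len(lo)=4, len(hi)=4, max(lo)=20)
Step 9: insert 17 -> lo=[13, 17, 17, 19, 20] hi=[23, 25, 31, 44] -> (len(lo)=5, len(hi)=4, max(lo)=20)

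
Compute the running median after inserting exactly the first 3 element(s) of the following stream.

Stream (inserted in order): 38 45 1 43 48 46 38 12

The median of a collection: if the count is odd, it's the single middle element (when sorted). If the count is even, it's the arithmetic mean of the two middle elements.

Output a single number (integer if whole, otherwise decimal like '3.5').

Step 1: insert 38 -> lo=[38] (size 1, max 38) hi=[] (size 0) -> median=38
Step 2: insert 45 -> lo=[38] (size 1, max 38) hi=[45] (size 1, min 45) -> median=41.5
Step 3: insert 1 -> lo=[1, 38] (size 2, max 38) hi=[45] (size 1, min 45) -> median=38

Answer: 38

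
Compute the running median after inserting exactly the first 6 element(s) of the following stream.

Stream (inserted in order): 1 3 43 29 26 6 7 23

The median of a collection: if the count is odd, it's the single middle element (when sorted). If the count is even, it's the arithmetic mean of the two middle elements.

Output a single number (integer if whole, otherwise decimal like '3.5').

Step 1: insert 1 -> lo=[1] (size 1, max 1) hi=[] (size 0) -> median=1
Step 2: insert 3 -> lo=[1] (size 1, max 1) hi=[3] (size 1, min 3) -> median=2
Step 3: insert 43 -> lo=[1, 3] (size 2, max 3) hi=[43] (size 1, min 43) -> median=3
Step 4: insert 29 -> lo=[1, 3] (size 2, max 3) hi=[29, 43] (size 2, min 29) -> median=16
Step 5: insert 26 -> lo=[1, 3, 26] (size 3, max 26) hi=[29, 43] (size 2, min 29) -> median=26
Step 6: insert 6 -> lo=[1, 3, 6] (size 3, max 6) hi=[26, 29, 43] (size 3, min 26) -> median=16

Answer: 16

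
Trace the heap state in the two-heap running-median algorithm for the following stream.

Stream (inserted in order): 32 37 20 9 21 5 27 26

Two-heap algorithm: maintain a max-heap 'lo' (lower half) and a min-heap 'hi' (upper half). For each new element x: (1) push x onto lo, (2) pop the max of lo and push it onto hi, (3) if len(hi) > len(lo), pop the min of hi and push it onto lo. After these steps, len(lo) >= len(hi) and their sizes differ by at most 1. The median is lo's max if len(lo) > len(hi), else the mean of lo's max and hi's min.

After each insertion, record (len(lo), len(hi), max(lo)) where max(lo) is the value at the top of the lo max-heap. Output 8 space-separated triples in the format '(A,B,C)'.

Step 1: insert 32 -> lo=[32] hi=[] -> (len(lo)=1, len(hi)=0, max(lo)=32)
Step 2: insert 37 -> lo=[32] hi=[37] -> (len(lo)=1, len(hi)=1, max(lo)=32)
Step 3: insert 20 -> lo=[20, 32] hi=[37] -> (len(lo)=2, len(hi)=1, max(lo)=32)
Step 4: insert 9 -> lo=[9, 20] hi=[32, 37] -> (len(lo)=2, len(hi)=2, max(lo)=20)
Step 5: insert 21 -> lo=[9, 20, 21] hi=[32, 37] -> (len(lo)=3, len(hi)=2, max(lo)=21)
Step 6: insert 5 -> lo=[5, 9, 20] hi=[21, 32, 37] -> (len(lo)=3, len(hi)=3, max(lo)=20)
Step 7: insert 27 -> lo=[5, 9, 20, 21] hi=[27, 32, 37] -> (len(lo)=4, len(hi)=3, max(lo)=21)
Step 8: insert 26 -> lo=[5, 9, 20, 21] hi=[26, 27, 32, 37] -> (len(lo)=4, len(hi)=4, max(lo)=21)

Answer: (1,0,32) (1,1,32) (2,1,32) (2,2,20) (3,2,21) (3,3,20) (4,3,21) (4,4,21)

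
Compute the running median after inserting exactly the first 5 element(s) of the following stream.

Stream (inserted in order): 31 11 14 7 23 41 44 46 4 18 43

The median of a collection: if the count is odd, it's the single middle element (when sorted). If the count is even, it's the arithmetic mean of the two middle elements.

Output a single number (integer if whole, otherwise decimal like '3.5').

Step 1: insert 31 -> lo=[31] (size 1, max 31) hi=[] (size 0) -> median=31
Step 2: insert 11 -> lo=[11] (size 1, max 11) hi=[31] (size 1, min 31) -> median=21
Step 3: insert 14 -> lo=[11, 14] (size 2, max 14) hi=[31] (size 1, min 31) -> median=14
Step 4: insert 7 -> lo=[7, 11] (size 2, max 11) hi=[14, 31] (size 2, min 14) -> median=12.5
Step 5: insert 23 -> lo=[7, 11, 14] (size 3, max 14) hi=[23, 31] (size 2, min 23) -> median=14

Answer: 14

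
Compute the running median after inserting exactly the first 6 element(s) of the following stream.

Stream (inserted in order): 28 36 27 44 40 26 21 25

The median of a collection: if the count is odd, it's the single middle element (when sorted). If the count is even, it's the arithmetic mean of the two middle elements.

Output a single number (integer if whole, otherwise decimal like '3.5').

Step 1: insert 28 -> lo=[28] (size 1, max 28) hi=[] (size 0) -> median=28
Step 2: insert 36 -> lo=[28] (size 1, max 28) hi=[36] (size 1, min 36) -> median=32
Step 3: insert 27 -> lo=[27, 28] (size 2, max 28) hi=[36] (size 1, min 36) -> median=28
Step 4: insert 44 -> lo=[27, 28] (size 2, max 28) hi=[36, 44] (size 2, min 36) -> median=32
Step 5: insert 40 -> lo=[27, 28, 36] (size 3, max 36) hi=[40, 44] (size 2, min 40) -> median=36
Step 6: insert 26 -> lo=[26, 27, 28] (size 3, max 28) hi=[36, 40, 44] (size 3, min 36) -> median=32

Answer: 32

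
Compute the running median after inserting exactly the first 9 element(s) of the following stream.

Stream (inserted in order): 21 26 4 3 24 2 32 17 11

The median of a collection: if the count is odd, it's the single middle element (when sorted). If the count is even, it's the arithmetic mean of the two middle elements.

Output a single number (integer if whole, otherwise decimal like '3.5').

Answer: 17

Derivation:
Step 1: insert 21 -> lo=[21] (size 1, max 21) hi=[] (size 0) -> median=21
Step 2: insert 26 -> lo=[21] (size 1, max 21) hi=[26] (size 1, min 26) -> median=23.5
Step 3: insert 4 -> lo=[4, 21] (size 2, max 21) hi=[26] (size 1, min 26) -> median=21
Step 4: insert 3 -> lo=[3, 4] (size 2, max 4) hi=[21, 26] (size 2, min 21) -> median=12.5
Step 5: insert 24 -> lo=[3, 4, 21] (size 3, max 21) hi=[24, 26] (size 2, min 24) -> median=21
Step 6: insert 2 -> lo=[2, 3, 4] (size 3, max 4) hi=[21, 24, 26] (size 3, min 21) -> median=12.5
Step 7: insert 32 -> lo=[2, 3, 4, 21] (size 4, max 21) hi=[24, 26, 32] (size 3, min 24) -> median=21
Step 8: insert 17 -> lo=[2, 3, 4, 17] (size 4, max 17) hi=[21, 24, 26, 32] (size 4, min 21) -> median=19
Step 9: insert 11 -> lo=[2, 3, 4, 11, 17] (size 5, max 17) hi=[21, 24, 26, 32] (size 4, min 21) -> median=17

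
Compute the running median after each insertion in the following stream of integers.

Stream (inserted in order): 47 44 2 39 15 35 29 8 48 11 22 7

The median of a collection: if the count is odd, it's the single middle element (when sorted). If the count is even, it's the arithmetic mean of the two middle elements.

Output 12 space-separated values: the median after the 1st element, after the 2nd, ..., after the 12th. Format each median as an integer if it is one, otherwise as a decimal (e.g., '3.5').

Step 1: insert 47 -> lo=[47] (size 1, max 47) hi=[] (size 0) -> median=47
Step 2: insert 44 -> lo=[44] (size 1, max 44) hi=[47] (size 1, min 47) -> median=45.5
Step 3: insert 2 -> lo=[2, 44] (size 2, max 44) hi=[47] (size 1, min 47) -> median=44
Step 4: insert 39 -> lo=[2, 39] (size 2, max 39) hi=[44, 47] (size 2, min 44) -> median=41.5
Step 5: insert 15 -> lo=[2, 15, 39] (size 3, max 39) hi=[44, 47] (size 2, min 44) -> median=39
Step 6: insert 35 -> lo=[2, 15, 35] (size 3, max 35) hi=[39, 44, 47] (size 3, min 39) -> median=37
Step 7: insert 29 -> lo=[2, 15, 29, 35] (size 4, max 35) hi=[39, 44, 47] (size 3, min 39) -> median=35
Step 8: insert 8 -> lo=[2, 8, 15, 29] (size 4, max 29) hi=[35, 39, 44, 47] (size 4, min 35) -> median=32
Step 9: insert 48 -> lo=[2, 8, 15, 29, 35] (size 5, max 35) hi=[39, 44, 47, 48] (size 4, min 39) -> median=35
Step 10: insert 11 -> lo=[2, 8, 11, 15, 29] (size 5, max 29) hi=[35, 39, 44, 47, 48] (size 5, min 35) -> median=32
Step 11: insert 22 -> lo=[2, 8, 11, 15, 22, 29] (size 6, max 29) hi=[35, 39, 44, 47, 48] (size 5, min 35) -> median=29
Step 12: insert 7 -> lo=[2, 7, 8, 11, 15, 22] (size 6, max 22) hi=[29, 35, 39, 44, 47, 48] (size 6, min 29) -> median=25.5

Answer: 47 45.5 44 41.5 39 37 35 32 35 32 29 25.5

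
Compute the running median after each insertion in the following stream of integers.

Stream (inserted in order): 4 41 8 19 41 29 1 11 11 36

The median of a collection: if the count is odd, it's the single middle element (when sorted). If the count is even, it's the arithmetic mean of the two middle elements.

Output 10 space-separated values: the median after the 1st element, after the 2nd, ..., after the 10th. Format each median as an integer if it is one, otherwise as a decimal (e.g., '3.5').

Step 1: insert 4 -> lo=[4] (size 1, max 4) hi=[] (size 0) -> median=4
Step 2: insert 41 -> lo=[4] (size 1, max 4) hi=[41] (size 1, min 41) -> median=22.5
Step 3: insert 8 -> lo=[4, 8] (size 2, max 8) hi=[41] (size 1, min 41) -> median=8
Step 4: insert 19 -> lo=[4, 8] (size 2, max 8) hi=[19, 41] (size 2, min 19) -> median=13.5
Step 5: insert 41 -> lo=[4, 8, 19] (size 3, max 19) hi=[41, 41] (size 2, min 41) -> median=19
Step 6: insert 29 -> lo=[4, 8, 19] (size 3, max 19) hi=[29, 41, 41] (size 3, min 29) -> median=24
Step 7: insert 1 -> lo=[1, 4, 8, 19] (size 4, max 19) hi=[29, 41, 41] (size 3, min 29) -> median=19
Step 8: insert 11 -> lo=[1, 4, 8, 11] (size 4, max 11) hi=[19, 29, 41, 41] (size 4, min 19) -> median=15
Step 9: insert 11 -> lo=[1, 4, 8, 11, 11] (size 5, max 11) hi=[19, 29, 41, 41] (size 4, min 19) -> median=11
Step 10: insert 36 -> lo=[1, 4, 8, 11, 11] (size 5, max 11) hi=[19, 29, 36, 41, 41] (size 5, min 19) -> median=15

Answer: 4 22.5 8 13.5 19 24 19 15 11 15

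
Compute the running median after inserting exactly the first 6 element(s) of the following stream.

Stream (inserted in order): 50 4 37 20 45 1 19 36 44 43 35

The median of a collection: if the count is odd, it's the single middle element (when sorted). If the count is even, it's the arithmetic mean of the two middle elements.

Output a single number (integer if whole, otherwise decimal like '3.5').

Answer: 28.5

Derivation:
Step 1: insert 50 -> lo=[50] (size 1, max 50) hi=[] (size 0) -> median=50
Step 2: insert 4 -> lo=[4] (size 1, max 4) hi=[50] (size 1, min 50) -> median=27
Step 3: insert 37 -> lo=[4, 37] (size 2, max 37) hi=[50] (size 1, min 50) -> median=37
Step 4: insert 20 -> lo=[4, 20] (size 2, max 20) hi=[37, 50] (size 2, min 37) -> median=28.5
Step 5: insert 45 -> lo=[4, 20, 37] (size 3, max 37) hi=[45, 50] (size 2, min 45) -> median=37
Step 6: insert 1 -> lo=[1, 4, 20] (size 3, max 20) hi=[37, 45, 50] (size 3, min 37) -> median=28.5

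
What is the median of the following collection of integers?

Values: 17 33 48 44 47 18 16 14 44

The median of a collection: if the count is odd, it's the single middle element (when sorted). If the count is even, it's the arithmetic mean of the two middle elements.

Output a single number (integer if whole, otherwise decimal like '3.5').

Step 1: insert 17 -> lo=[17] (size 1, max 17) hi=[] (size 0) -> median=17
Step 2: insert 33 -> lo=[17] (size 1, max 17) hi=[33] (size 1, min 33) -> median=25
Step 3: insert 48 -> lo=[17, 33] (size 2, max 33) hi=[48] (size 1, min 48) -> median=33
Step 4: insert 44 -> lo=[17, 33] (size 2, max 33) hi=[44, 48] (size 2, min 44) -> median=38.5
Step 5: insert 47 -> lo=[17, 33, 44] (size 3, max 44) hi=[47, 48] (size 2, min 47) -> median=44
Step 6: insert 18 -> lo=[17, 18, 33] (size 3, max 33) hi=[44, 47, 48] (size 3, min 44) -> median=38.5
Step 7: insert 16 -> lo=[16, 17, 18, 33] (size 4, max 33) hi=[44, 47, 48] (size 3, min 44) -> median=33
Step 8: insert 14 -> lo=[14, 16, 17, 18] (size 4, max 18) hi=[33, 44, 47, 48] (size 4, min 33) -> median=25.5
Step 9: insert 44 -> lo=[14, 16, 17, 18, 33] (size 5, max 33) hi=[44, 44, 47, 48] (size 4, min 44) -> median=33

Answer: 33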